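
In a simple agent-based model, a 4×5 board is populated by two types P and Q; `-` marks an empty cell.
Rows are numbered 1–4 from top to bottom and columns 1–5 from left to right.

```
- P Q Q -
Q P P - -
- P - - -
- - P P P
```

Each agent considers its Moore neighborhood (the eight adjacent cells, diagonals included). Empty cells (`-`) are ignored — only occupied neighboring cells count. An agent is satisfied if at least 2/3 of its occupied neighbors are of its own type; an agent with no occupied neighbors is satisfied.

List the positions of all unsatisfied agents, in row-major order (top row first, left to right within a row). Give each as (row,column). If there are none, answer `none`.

(1,2), (1,3), (1,4), (2,1), (2,2), (2,3)

Row 1: (1,2)P 2/4 unhappy · (1,3)Q 1/4 unhappy · (1,4)Q 1/2 unhappy
Row 2: (2,1)Q 0/3 unhappy · (2,2)P 3/5 unhappy · (2,3)P 3/5 unhappy
Row 3: (3,2)P 3/4 ok
Row 4: (4,3)P 2/2 ok · (4,4)P 2/2 ok · (4,5)P 1/1 ok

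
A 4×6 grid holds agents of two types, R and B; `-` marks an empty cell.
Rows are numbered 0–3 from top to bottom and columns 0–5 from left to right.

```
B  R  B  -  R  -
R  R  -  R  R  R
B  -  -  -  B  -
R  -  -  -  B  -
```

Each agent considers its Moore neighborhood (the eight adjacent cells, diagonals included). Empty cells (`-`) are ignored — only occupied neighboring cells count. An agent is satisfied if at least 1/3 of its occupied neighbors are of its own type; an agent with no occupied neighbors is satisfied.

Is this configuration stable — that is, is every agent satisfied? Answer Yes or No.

(0,0)B 0/3 ✗
(0,1)R 2/4 ✓
(0,2)B 0/3 ✗
(0,4)R 3/3 ✓
(1,0)R 2/4 ✓
(1,1)R 2/5 ✓
(1,3)R 2/4 ✓
(1,4)R 3/4 ✓
(1,5)R 2/3 ✓
(2,0)B 0/3 ✗
(2,4)B 1/4 ✗
(3,0)R 0/1 ✗
(3,4)B 1/1 ✓
For instance (0,0) has only 0/3 same-type neighbors, below 1/3.

No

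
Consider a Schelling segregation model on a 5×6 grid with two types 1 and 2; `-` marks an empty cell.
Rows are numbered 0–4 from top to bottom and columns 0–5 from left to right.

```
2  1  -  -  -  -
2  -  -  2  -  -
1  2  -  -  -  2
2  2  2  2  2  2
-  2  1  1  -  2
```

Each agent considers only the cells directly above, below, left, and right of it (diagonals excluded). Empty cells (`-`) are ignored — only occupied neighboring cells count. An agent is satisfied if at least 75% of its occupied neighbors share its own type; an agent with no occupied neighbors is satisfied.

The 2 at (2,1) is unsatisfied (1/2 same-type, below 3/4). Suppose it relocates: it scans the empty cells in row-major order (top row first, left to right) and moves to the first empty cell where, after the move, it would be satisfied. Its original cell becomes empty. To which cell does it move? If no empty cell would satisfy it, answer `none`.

Vacating (2,1). Empty cells in order:
  (0,2): 0/1 same-type → still unsatisfied.
  (0,3): 1/1 same-type → satisfied — stop here.

(0,3)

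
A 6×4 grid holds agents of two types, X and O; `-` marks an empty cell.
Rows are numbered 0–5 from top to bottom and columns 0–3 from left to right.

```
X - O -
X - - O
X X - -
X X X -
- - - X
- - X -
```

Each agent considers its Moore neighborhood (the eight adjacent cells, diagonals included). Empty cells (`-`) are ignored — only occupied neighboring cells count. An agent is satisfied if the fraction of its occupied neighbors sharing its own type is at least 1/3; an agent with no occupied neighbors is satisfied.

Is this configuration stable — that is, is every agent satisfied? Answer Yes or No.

Row 0: (0,0)X 1/1 ok · (0,2)O 1/1 ok
Row 1: (1,0)X 3/3 ok · (1,3)O 1/1 ok
Row 2: (2,0)X 4/4 ok · (2,1)X 5/5 ok
Row 3: (3,0)X 3/3 ok · (3,1)X 4/4 ok · (3,2)X 3/3 ok
Row 4: (4,3)X 2/2 ok
Row 5: (5,2)X 1/1 ok
All meet the threshold, so the configuration is stable.

Yes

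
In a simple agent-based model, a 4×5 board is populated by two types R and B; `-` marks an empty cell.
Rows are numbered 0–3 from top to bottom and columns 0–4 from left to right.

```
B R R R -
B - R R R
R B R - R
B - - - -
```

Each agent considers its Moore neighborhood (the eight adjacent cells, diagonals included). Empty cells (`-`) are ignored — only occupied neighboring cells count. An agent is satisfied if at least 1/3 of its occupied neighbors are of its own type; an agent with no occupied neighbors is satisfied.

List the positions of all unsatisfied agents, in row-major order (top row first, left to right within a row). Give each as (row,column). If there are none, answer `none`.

(2,0)

Row 0: (0,0)B 1/2 ✓ · (0,1)R 2/4 ✓ · (0,2)R 4/4 ✓ · (0,3)R 4/4 ✓
Row 1: (1,0)B 2/4 ✓ · (1,2)R 5/6 ✓ · (1,3)R 6/6 ✓ · (1,4)R 3/3 ✓
Row 2: (2,0)R 0/3 ✗ · (2,1)B 2/5 ✓ · (2,2)R 2/3 ✓ · (2,4)R 2/2 ✓
Row 3: (3,0)B 1/2 ✓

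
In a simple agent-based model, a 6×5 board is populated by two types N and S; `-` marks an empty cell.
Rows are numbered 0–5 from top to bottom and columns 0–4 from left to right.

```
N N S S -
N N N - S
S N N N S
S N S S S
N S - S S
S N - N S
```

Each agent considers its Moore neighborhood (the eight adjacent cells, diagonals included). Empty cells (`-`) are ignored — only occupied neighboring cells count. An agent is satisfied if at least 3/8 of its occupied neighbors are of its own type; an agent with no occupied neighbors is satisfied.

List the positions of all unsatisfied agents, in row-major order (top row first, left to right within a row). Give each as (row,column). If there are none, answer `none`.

(0,0)N 3/3 satisfied
(0,1)N 4/5 satisfied
(0,2)S 1/4 not
(0,3)S 2/3 satisfied
(1,0)N 4/5 satisfied
(1,1)N 6/8 satisfied
(1,2)N 5/7 satisfied
(1,4)S 2/3 satisfied
(2,0)S 1/5 not
(2,1)N 5/8 satisfied
(2,2)N 5/7 satisfied
(2,3)N 2/7 not
(2,4)S 3/4 satisfied
(3,0)S 2/5 satisfied
(3,1)N 3/7 satisfied
(3,2)S 3/7 satisfied
(3,3)S 5/7 satisfied
(3,4)S 4/5 satisfied
(4,0)N 2/5 satisfied
(4,1)S 3/6 satisfied
(4,3)S 5/6 satisfied
(4,4)S 4/5 satisfied
(5,0)S 1/3 not
(5,1)N 1/3 not
(5,3)N 0/3 not
(5,4)S 2/3 satisfied

(0,2), (2,0), (2,3), (5,0), (5,1), (5,3)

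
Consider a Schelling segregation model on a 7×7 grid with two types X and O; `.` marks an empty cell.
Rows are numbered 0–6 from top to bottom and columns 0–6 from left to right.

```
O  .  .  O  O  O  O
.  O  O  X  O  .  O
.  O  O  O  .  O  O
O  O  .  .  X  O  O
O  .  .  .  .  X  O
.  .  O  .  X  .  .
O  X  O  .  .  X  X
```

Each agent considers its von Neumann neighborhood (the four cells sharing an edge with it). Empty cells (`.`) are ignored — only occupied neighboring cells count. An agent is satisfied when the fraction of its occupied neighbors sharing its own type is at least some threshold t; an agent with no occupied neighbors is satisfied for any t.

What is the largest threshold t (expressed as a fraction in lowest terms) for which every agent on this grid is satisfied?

0/1

Row 0: (0,0)O — no occupied neighbors · (0,3)O 1/2 · (0,4)O 3/3 · (0,5)O 2/2 · (0,6)O 2/2
Row 1: (1,1)O 2/2 · (1,2)O 2/3 · (1,3)X 0/4 · (1,4)O 1/2 · (1,6)O 2/2
Row 2: (2,1)O 3/3 · (2,2)O 3/3 · (2,3)O 1/2 · (2,5)O 2/2 · (2,6)O 3/3
Row 3: (3,0)O 2/2 · (3,1)O 2/2 · (3,4)X 0/1 · (3,5)O 2/4 · (3,6)O 3/3
Row 4: (4,0)O 1/1 · (4,5)X 0/2 · (4,6)O 1/2
Row 5: (5,2)O 1/1 · (5,4)X — no occupied neighbors
Row 6: (6,0)O 0/1 · (6,1)X 0/2 · (6,2)O 1/2 · (6,5)X 1/1 · (6,6)X 1/1
The smallest same-type fraction is 0/4 at (1,3), which reduces to 0/1. Any threshold above that leaves this agent unsatisfied.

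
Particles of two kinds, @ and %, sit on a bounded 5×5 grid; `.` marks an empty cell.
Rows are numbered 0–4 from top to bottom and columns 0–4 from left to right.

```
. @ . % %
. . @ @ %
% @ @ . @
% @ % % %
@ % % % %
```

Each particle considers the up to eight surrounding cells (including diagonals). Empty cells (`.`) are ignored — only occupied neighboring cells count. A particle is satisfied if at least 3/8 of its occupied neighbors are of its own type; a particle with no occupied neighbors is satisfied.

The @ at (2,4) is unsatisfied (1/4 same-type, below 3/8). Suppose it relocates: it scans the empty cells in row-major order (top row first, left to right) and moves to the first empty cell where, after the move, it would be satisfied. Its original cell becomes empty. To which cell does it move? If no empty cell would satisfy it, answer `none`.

Vacating (2,4). Empty cells in order:
  (0,0): 1/1 same-type → satisfied — stop here.

(0,0)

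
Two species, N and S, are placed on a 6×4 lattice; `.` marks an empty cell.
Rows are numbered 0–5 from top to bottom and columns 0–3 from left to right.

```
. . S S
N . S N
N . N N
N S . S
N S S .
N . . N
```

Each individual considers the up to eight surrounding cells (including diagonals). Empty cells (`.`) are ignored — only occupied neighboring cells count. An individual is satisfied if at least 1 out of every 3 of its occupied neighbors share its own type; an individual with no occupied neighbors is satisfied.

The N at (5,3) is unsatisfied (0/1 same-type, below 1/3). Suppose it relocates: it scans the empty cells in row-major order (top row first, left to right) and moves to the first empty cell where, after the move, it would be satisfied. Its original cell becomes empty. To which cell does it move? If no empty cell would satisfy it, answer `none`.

(0,0)

Vacating (5,3). Empty cells in order:
  (0,0): 1/1 same-type → satisfied — stop here.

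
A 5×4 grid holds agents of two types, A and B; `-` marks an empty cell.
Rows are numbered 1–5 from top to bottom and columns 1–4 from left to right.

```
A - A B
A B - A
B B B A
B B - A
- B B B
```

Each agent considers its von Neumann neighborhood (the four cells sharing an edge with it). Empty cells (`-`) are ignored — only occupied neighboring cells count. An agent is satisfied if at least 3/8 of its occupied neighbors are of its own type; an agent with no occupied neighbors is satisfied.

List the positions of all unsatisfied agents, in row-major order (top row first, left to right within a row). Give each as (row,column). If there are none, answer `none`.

Row 1: (1,1)A 1/1 ok · (1,3)A 0/1 unhappy · (1,4)B 0/2 unhappy
Row 2: (2,1)A 1/3 unhappy · (2,2)B 1/2 ok · (2,4)A 1/2 ok
Row 3: (3,1)B 2/3 ok · (3,2)B 4/4 ok · (3,3)B 1/2 ok · (3,4)A 2/3 ok
Row 4: (4,1)B 2/2 ok · (4,2)B 3/3 ok · (4,4)A 1/2 ok
Row 5: (5,2)B 2/2 ok · (5,3)B 2/2 ok · (5,4)B 1/2 ok

(1,3), (1,4), (2,1)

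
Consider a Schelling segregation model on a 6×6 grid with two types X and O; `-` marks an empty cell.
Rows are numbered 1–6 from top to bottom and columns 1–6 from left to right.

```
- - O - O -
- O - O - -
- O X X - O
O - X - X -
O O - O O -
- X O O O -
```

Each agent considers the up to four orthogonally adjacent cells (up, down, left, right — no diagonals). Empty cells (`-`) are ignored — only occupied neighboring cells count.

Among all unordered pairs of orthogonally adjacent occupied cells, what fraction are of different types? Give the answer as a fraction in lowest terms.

1/3

Scan each occupied cell's neighbors to the right and below so each pair is counted once.
Row 2: O(2,2)–O(3,2)= O(2,4)–X(3,4)≠  → 1/2 unlike.
Row 3: O(3,2)–X(3,3)≠ X(3,3)–X(3,4)= X(3,3)–X(4,3)=  → 1/3 unlike.
Row 4: O(4,1)–O(5,1)= X(4,5)–O(5,5)≠  → 1/2 unlike.
Row 5: O(5,1)–O(5,2)= O(5,2)–X(6,2)≠ O(5,4)–O(5,5)= O(5,4)–O(6,4)= O(5,5)–O(6,5)=  → 1/5 unlike.
Row 6: X(6,2)–O(6,3)≠ O(6,3)–O(6,4)= O(6,4)–O(6,5)=  → 1/3 unlike.
Total adjacent occupied pairs: 15; unlike-type pairs: 5.
5/15 reduces to 1/3.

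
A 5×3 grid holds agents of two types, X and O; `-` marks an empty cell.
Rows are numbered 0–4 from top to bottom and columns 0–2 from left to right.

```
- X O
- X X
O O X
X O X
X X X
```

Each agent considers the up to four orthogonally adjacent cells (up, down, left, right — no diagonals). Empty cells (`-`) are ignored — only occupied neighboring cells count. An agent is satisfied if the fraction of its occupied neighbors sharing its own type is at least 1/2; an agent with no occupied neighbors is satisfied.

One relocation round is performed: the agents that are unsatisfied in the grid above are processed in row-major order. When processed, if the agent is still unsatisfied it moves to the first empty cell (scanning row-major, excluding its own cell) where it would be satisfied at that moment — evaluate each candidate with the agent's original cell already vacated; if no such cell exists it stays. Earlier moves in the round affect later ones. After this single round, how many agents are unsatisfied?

Initially unsatisfied (in order): (0,2), (3,0), (3,1).
  (0,2) → (1,0).
  (3,0) → (0,0).
  (3,1) → (3,0).
Resulting grid:
X X -
O X X
O O X
O - X
X X X
Unsatisfied now: (1,0), (2,1).

2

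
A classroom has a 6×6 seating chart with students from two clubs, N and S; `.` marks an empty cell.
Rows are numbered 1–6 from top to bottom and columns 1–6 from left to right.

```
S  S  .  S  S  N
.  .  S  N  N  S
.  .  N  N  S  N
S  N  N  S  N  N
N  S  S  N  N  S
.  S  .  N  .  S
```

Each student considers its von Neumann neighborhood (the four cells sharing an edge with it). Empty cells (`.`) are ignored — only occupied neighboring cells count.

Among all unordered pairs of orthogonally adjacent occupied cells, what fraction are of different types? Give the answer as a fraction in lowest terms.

8/13

Scan each occupied cell's neighbors to the right and below so each pair is counted once.
Row 1: S(1,1)–S(1,2)= S(1,4)–S(1,5)= S(1,4)–N(2,4)≠ S(1,5)–N(1,6)≠ S(1,5)–N(2,5)≠ N(1,6)–S(2,6)≠  → 4/6 unlike.
Row 2: S(2,3)–N(2,4)≠ S(2,3)–N(3,3)≠ N(2,4)–N(2,5)= N(2,4)–N(3,4)= N(2,5)–S(2,6)≠ N(2,5)–S(3,5)≠ S(2,6)–N(3,6)≠  → 5/7 unlike.
Row 3: N(3,3)–N(3,4)= N(3,3)–N(4,3)= N(3,4)–S(3,5)≠ N(3,4)–S(4,4)≠ S(3,5)–N(3,6)≠ S(3,5)–N(4,5)≠ N(3,6)–N(4,6)=  → 4/7 unlike.
Row 4: S(4,1)–N(4,2)≠ S(4,1)–N(5,1)≠ N(4,2)–N(4,3)= N(4,2)–S(5,2)≠ N(4,3)–S(4,4)≠ N(4,3)–S(5,3)≠ S(4,4)–N(4,5)≠ S(4,4)–N(5,4)≠ N(4,5)–N(4,6)= N(4,5)–N(5,5)= N(4,6)–S(5,6)≠  → 8/11 unlike.
Row 5: N(5,1)–S(5,2)≠ S(5,2)–S(5,3)= S(5,2)–S(6,2)= S(5,3)–N(5,4)≠ N(5,4)–N(5,5)= N(5,4)–N(6,4)= N(5,5)–S(5,6)≠ S(5,6)–S(6,6)=  → 3/8 unlike.
Total adjacent occupied pairs: 39; unlike-type pairs: 24.
24/39 reduces to 8/13.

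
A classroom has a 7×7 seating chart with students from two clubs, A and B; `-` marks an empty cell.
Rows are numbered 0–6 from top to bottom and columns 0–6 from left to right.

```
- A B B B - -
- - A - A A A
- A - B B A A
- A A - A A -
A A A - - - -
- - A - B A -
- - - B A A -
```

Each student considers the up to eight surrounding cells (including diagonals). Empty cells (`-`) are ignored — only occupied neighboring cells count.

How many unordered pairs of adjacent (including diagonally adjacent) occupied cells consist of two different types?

Scan each occupied cell's neighbors to the right and below (and the two forward diagonals) so each pair is counted once.
Row 0: A(0,1)–B(0,2)≠ A(0,1)–A(1,2)= B(0,2)–B(0,3)= B(0,2)–A(1,2)≠ B(0,3)–B(0,4)= B(0,3)–A(1,4)≠ B(0,3)–A(1,2)≠ B(0,4)–A(1,4)≠ B(0,4)–A(1,5)≠  → 6/9 unlike.
Row 1: A(1,2)–B(2,3)≠ A(1,2)–A(2,1)= A(1,4)–A(1,5)= A(1,4)–B(2,4)≠ A(1,4)–A(2,5)= A(1,4)–B(2,3)≠ A(1,5)–A(1,6)= A(1,5)–A(2,5)= A(1,5)–A(2,6)= A(1,5)–B(2,4)≠ A(1,6)–A(2,6)= A(1,6)–A(2,5)=  → 4/12 unlike.
Row 2: A(2,1)–A(3,1)= A(2,1)–A(3,2)= B(2,3)–B(2,4)= B(2,3)–A(3,4)≠ B(2,3)–A(3,2)≠ B(2,4)–A(2,5)≠ B(2,4)–A(3,4)≠ B(2,4)–A(3,5)≠ A(2,5)–A(2,6)= A(2,5)–A(3,5)= A(2,5)–A(3,4)= A(2,6)–A(3,5)=  → 5/12 unlike.
Row 3: A(3,1)–A(3,2)= A(3,1)–A(4,1)= A(3,1)–A(4,2)= A(3,1)–A(4,0)= A(3,2)–A(4,2)= A(3,2)–A(4,1)= A(3,4)–A(3,5)=  → 0/7 unlike.
Row 4: A(4,0)–A(4,1)= A(4,1)–A(4,2)= A(4,1)–A(5,2)= A(4,2)–A(5,2)=  → 0/4 unlike.
Row 5: A(5,2)–B(6,3)≠ B(5,4)–A(5,5)≠ B(5,4)–A(6,4)≠ B(5,4)–A(6,5)≠ B(5,4)–B(6,3)= A(5,5)–A(6,5)= A(5,5)–A(6,4)=  → 4/7 unlike.
Row 6: B(6,3)–A(6,4)≠ A(6,4)–A(6,5)=  → 1/2 unlike.
Total adjacent occupied pairs: 53; unlike-type pairs: 20.

20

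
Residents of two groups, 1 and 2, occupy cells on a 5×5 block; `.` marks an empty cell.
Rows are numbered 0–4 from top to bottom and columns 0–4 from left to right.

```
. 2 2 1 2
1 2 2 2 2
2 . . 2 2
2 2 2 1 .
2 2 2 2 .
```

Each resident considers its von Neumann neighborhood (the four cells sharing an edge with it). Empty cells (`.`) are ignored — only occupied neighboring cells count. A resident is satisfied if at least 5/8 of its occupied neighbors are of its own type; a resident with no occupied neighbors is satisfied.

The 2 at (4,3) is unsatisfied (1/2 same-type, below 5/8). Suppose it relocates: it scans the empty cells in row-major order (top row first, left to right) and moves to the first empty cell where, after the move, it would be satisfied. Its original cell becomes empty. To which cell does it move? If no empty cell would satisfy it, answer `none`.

(2,1)

Vacating (4,3). Empty cells in order:
  (0,0): 1/2 same-type → still unsatisfied.
  (2,1): 3/3 same-type → satisfied — stop here.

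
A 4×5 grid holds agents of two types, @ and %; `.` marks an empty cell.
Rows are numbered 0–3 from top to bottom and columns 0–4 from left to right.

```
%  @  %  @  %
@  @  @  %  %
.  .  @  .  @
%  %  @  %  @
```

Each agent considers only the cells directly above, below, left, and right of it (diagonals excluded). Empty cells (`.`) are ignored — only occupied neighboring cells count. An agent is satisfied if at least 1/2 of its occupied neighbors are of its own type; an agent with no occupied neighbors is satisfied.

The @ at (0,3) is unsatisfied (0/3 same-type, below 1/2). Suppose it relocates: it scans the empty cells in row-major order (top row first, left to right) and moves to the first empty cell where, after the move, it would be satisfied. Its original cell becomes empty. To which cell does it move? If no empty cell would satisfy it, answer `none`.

Vacating (0,3). Empty cells in order:
  (2,0): 1/2 same-type → satisfied — stop here.

(2,0)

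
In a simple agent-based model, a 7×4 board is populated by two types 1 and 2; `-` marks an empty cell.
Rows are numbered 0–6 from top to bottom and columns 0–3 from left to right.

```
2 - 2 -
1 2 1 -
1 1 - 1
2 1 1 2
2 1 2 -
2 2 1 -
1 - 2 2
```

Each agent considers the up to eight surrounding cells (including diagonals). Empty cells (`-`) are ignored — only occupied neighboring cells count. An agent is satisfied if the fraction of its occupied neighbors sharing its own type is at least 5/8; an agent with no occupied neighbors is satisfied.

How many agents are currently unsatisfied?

Row 0: (0,0)2 1/2 ✗ · (0,2)2 1/2 ✗
Row 1: (1,0)1 2/4 ✗ · (1,1)2 2/6 ✗ · (1,2)1 2/4 ✗
Row 2: (2,0)1 3/5 ✗ · (2,1)1 5/7 ✓ · (2,3)1 2/3 ✓
Row 3: (3,0)2 1/5 ✗ · (3,1)1 4/7 ✗ · (3,2)1 4/6 ✓ · (3,3)2 1/3 ✗
Row 4: (4,0)2 3/5 ✗ · (4,1)1 3/8 ✗ · (4,2)2 2/6 ✗
Row 5: (5,0)2 2/4 ✗ · (5,1)2 4/7 ✗ · (5,2)1 1/5 ✗
Row 6: (6,0)1 0/2 ✗ · (6,2)2 2/3 ✓ · (6,3)2 1/2 ✗
Unsatisfied: (0,0), (0,2), (1,0), (1,1), (1,2), (2,0), (3,0), (3,1), (3,3), (4,0), (4,1), (4,2), (5,0), (5,1), (5,2), (6,0), (6,3) — 17 in total.

17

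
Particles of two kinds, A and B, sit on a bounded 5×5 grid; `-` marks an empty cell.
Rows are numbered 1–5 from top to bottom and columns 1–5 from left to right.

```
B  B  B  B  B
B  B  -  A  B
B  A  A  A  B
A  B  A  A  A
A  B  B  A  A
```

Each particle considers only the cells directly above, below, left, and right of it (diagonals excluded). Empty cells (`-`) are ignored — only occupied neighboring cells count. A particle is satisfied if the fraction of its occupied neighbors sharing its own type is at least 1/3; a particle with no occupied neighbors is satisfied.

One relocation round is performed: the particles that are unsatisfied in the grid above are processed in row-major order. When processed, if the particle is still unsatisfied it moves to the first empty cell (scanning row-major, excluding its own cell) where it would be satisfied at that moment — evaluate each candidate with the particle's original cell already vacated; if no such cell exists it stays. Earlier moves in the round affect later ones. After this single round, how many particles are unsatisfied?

0

Initially unsatisfied (in order): (3,2), (4,2).
  (3,2) → (2,3).
  (4,2): now satisfied by earlier moves; stays.
Resulting grid:
B B B B B
B B A A B
B - A A B
A B A A A
A B B A A
All satisfied now.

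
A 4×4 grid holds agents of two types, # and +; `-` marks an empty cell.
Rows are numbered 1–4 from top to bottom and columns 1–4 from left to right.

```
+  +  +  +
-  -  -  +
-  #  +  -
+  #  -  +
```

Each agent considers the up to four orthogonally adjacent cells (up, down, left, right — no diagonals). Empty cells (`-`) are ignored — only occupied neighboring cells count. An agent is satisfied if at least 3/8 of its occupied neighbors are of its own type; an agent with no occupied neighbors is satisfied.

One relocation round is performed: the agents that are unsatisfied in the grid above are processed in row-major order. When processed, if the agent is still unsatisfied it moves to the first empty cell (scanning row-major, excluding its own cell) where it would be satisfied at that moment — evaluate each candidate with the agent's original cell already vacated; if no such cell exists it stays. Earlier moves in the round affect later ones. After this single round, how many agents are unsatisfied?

Initially unsatisfied (in order): (3,3), (4,1).
  (3,3) → (2,1).
  (4,1) → (2,2).
Resulting grid:
+ + + +
+ + - +
- # - -
- # - +
All satisfied now.

0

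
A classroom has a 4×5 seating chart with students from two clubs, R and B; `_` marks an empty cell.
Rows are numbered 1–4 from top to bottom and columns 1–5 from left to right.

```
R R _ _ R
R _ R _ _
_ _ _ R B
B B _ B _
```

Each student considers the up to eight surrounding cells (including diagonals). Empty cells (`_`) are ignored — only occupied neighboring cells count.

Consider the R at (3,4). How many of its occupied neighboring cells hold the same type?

Occupied neighbors of (3,4): (2,3)=R, (3,5)=B, (4,4)=B.
Same type (R): 1 of 3.

1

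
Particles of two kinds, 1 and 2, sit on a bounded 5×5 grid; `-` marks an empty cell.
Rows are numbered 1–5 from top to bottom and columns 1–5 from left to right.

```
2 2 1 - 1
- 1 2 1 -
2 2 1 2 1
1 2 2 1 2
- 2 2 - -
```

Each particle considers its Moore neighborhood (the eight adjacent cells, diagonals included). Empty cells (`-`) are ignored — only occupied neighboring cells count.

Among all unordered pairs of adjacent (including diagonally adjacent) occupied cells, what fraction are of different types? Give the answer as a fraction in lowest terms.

Scan each occupied cell's neighbors to the right and below (and the two forward diagonals) so each pair is counted once.
From row 1: 4 unlike of 9 pairs (running 4/9).
From row 2: 6 unlike of 11 pairs (running 10/20).
From row 3: 9 unlike of 17 pairs (running 19/37).
From row 4: 5 unlike of 10 pairs (running 24/47).
From row 5: 0 unlike of 1 pairs (running 24/48).
Total adjacent occupied pairs: 48; unlike-type pairs: 24.
24/48 reduces to 1/2.

1/2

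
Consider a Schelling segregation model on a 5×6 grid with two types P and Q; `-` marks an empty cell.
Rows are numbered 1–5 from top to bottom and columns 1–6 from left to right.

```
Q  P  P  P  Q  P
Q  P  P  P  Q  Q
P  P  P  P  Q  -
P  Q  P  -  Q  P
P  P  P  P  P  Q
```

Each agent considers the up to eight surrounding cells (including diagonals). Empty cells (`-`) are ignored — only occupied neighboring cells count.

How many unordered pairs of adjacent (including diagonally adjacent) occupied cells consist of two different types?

Scan each occupied cell's neighbors to the right and below (and the two forward diagonals) so each pair is counted once.
From row 1: 9 unlike of 21 pairs (running 9/21).
From row 2: 6 unlike of 19 pairs (running 15/40).
From row 3: 6 unlike of 15 pairs (running 21/55).
From row 4: 9 unlike of 16 pairs (running 30/71).
From row 5: 1 unlike of 5 pairs (running 31/76).
Total adjacent occupied pairs: 76; unlike-type pairs: 31.

31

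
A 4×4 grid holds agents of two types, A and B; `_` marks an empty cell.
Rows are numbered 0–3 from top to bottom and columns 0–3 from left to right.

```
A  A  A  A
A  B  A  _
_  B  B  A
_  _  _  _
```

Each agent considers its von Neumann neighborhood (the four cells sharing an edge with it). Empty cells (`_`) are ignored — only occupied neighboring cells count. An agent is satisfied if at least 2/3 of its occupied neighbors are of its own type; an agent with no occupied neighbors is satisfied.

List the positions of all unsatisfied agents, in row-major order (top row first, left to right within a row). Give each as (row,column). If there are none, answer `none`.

Row 0: (0,0)A 2/2 satisfied · (0,1)A 2/3 satisfied · (0,2)A 3/3 satisfied · (0,3)A 1/1 satisfied
Row 1: (1,0)A 1/2 not · (1,1)B 1/4 not · (1,2)A 1/3 not
Row 2: (2,1)B 2/2 satisfied · (2,2)B 1/3 not · (2,3)A 0/1 not

(1,0), (1,1), (1,2), (2,2), (2,3)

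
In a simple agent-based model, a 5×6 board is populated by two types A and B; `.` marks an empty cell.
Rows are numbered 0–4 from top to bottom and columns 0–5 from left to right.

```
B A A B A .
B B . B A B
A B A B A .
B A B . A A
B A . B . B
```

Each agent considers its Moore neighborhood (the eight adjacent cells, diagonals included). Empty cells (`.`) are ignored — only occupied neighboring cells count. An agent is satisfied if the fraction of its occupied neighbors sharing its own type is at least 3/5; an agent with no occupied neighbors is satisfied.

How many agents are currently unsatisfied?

21

Row 0: (0,0)B 2/3 ✓ · (0,1)A 1/4 ✗ · (0,2)A 1/4 ✗ · (0,3)B 1/4 ✗ · (0,4)A 1/4 ✗
Row 1: (1,0)B 3/5 ✓ · (1,1)B 3/7 ✗ · (1,3)B 2/7 ✗ · (1,4)A 2/6 ✗ · (1,5)B 0/3 ✗
Row 2: (2,0)A 1/5 ✗ · (2,1)B 4/7 ✗ · (2,2)A 1/6 ✗ · (2,3)B 2/6 ✗ · (2,4)A 3/6 ✗
Row 3: (3,0)B 2/5 ✗ · (3,1)A 3/7 ✗ · (3,2)B 3/6 ✗ · (3,4)A 2/5 ✗ · (3,5)A 2/3 ✓
Row 4: (4,0)B 1/3 ✗ · (4,1)A 1/4 ✗ · (4,3)B 1/2 ✗ · (4,5)B 0/2 ✗
Unsatisfied: (0,1), (0,2), (0,3), (0,4), (1,1), (1,3), (1,4), (1,5), (2,0), (2,1), (2,2), (2,3), (2,4), (3,0), (3,1), (3,2), (3,4), (4,0), (4,1), (4,3), (4,5) — 21 in total.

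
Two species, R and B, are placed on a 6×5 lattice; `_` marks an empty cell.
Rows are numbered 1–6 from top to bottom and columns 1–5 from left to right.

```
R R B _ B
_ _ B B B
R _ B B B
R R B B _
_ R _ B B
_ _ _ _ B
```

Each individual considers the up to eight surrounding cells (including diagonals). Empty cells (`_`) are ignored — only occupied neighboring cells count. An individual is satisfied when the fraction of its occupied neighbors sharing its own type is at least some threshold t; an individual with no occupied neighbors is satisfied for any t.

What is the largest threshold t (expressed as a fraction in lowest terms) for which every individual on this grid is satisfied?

1/3

Row 1: (1,1)R 1/1 · (1,2)R 1/3 · (1,3)B 2/3 · (1,5)B 2/2
Row 2: (2,3)B 4/5 · (2,4)B 7/7 · (2,5)B 4/4
Row 3: (3,1)R 2/2 · (3,3)B 5/6 · (3,4)B 7/7 · (3,5)B 4/4
Row 4: (4,1)R 3/3 · (4,2)R 3/5 · (4,3)B 4/6 · (4,4)B 6/6
Row 5: (5,2)R 2/3 · (5,4)B 4/4 · (5,5)B 3/3
Row 6: (6,5)B 2/2
The smallest same-type fraction is 1/3 at (1,2), which reduces to 1/3. Any threshold above that leaves this individual unsatisfied.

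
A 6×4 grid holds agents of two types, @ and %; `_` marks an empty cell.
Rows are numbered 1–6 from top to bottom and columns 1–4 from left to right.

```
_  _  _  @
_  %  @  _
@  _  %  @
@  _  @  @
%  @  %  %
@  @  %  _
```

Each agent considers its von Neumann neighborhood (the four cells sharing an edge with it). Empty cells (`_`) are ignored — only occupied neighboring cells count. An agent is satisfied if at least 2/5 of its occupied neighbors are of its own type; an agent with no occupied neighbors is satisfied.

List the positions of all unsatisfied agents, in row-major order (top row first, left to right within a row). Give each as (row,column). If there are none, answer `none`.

Row 1: (1,4)@ 0/0 ok
Row 2: (2,2)% 0/1 unhappy · (2,3)@ 0/2 unhappy
Row 3: (3,1)@ 1/1 ok · (3,3)% 0/3 unhappy · (3,4)@ 1/2 ok
Row 4: (4,1)@ 1/2 ok · (4,3)@ 1/3 unhappy · (4,4)@ 2/3 ok
Row 5: (5,1)% 0/3 unhappy · (5,2)@ 1/3 unhappy · (5,3)% 2/4 ok · (5,4)% 1/2 ok
Row 6: (6,1)@ 1/2 ok · (6,2)@ 2/3 ok · (6,3)% 1/2 ok

(2,2), (2,3), (3,3), (4,3), (5,1), (5,2)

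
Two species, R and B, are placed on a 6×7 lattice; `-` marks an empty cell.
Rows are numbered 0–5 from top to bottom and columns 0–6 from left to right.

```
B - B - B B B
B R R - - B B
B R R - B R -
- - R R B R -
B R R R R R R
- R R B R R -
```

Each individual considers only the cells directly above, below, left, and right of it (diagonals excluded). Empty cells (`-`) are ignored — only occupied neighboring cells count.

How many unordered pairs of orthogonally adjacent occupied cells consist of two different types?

Scan each occupied cell's neighbors to the right and below so each pair is counted once.
Row 0: B(0,0)–B(1,0)= B(0,2)–R(1,2)≠ B(0,4)–B(0,5)= B(0,5)–B(0,6)= B(0,5)–B(1,5)= B(0,6)–B(1,6)=  → 1/6 unlike.
Row 1: B(1,0)–R(1,1)≠ B(1,0)–B(2,0)= R(1,1)–R(1,2)= R(1,1)–R(2,1)= R(1,2)–R(2,2)= B(1,5)–B(1,6)= B(1,5)–R(2,5)≠  → 2/7 unlike.
Row 2: B(2,0)–R(2,1)≠ R(2,1)–R(2,2)= R(2,2)–R(3,2)= B(2,4)–R(2,5)≠ B(2,4)–B(3,4)= R(2,5)–R(3,5)=  → 2/6 unlike.
Row 3: R(3,2)–R(3,3)= R(3,2)–R(4,2)= R(3,3)–B(3,4)≠ R(3,3)–R(4,3)= B(3,4)–R(3,5)≠ B(3,4)–R(4,4)≠ R(3,5)–R(4,5)=  → 3/7 unlike.
Row 4: B(4,0)–R(4,1)≠ R(4,1)–R(4,2)= R(4,1)–R(5,1)= R(4,2)–R(4,3)= R(4,2)–R(5,2)= R(4,3)–R(4,4)= R(4,3)–B(5,3)≠ R(4,4)–R(4,5)= R(4,4)–R(5,4)= R(4,5)–R(4,6)= R(4,5)–R(5,5)=  → 2/11 unlike.
Row 5: R(5,1)–R(5,2)= R(5,2)–B(5,3)≠ B(5,3)–R(5,4)≠ R(5,4)–R(5,5)=  → 2/4 unlike.
Total adjacent occupied pairs: 41; unlike-type pairs: 12.

12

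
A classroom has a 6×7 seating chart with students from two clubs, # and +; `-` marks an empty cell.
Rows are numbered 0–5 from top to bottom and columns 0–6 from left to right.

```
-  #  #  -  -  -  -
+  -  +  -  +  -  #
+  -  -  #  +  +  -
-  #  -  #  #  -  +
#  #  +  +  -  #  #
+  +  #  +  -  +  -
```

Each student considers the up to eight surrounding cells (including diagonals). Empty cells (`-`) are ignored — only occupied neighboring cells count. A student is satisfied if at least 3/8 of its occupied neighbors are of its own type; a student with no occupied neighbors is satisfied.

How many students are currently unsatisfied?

Row 0: (0,1)# 1/3 not · (0,2)# 1/2 satisfied
Row 1: (1,0)+ 1/2 satisfied · (1,2)+ 0/3 not · (1,4)+ 2/3 satisfied · (1,6)# 0/1 not
Row 2: (2,0)+ 1/2 satisfied · (2,3)# 2/5 satisfied · (2,4)+ 2/5 satisfied · (2,5)+ 3/5 satisfied
Row 3: (3,1)# 2/4 satisfied · (3,3)# 2/5 satisfied · (3,4)# 3/6 satisfied · (3,6)+ 1/3 not
Row 4: (4,0)# 2/4 satisfied · (4,1)# 3/6 satisfied · (4,2)+ 3/7 satisfied · (4,3)+ 2/5 satisfied · (4,5)# 2/4 satisfied · (4,6)# 1/3 not
Row 5: (5,0)+ 1/3 not · (5,1)+ 2/5 satisfied · (5,2)# 1/5 not · (5,3)+ 2/3 satisfied · (5,5)+ 0/2 not
Unsatisfied: (0,1), (1,2), (1,6), (3,6), (4,6), (5,0), (5,2), (5,5) — 8 in total.

8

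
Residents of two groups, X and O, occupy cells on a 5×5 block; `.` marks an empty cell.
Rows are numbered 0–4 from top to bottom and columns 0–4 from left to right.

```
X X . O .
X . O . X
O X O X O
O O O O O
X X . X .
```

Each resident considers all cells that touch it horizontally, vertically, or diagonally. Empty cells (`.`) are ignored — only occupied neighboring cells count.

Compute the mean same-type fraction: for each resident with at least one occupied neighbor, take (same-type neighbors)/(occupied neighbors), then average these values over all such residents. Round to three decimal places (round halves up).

(0,0)X 2/2
(0,1)X 2/3
(0,3)O 1/2
(1,0)X 3/4
(1,2)O 2/5
(1,4)X 1/3
(2,0)O 2/4
(2,1)X 1/7
(2,2)O 4/6
(2,3)X 1/7
(2,4)O 2/4
(3,0)O 2/5
(3,1)O 4/7
(3,2)O 3/7
(3,3)O 4/6
(3,4)O 2/4
(4,0)X 1/3
(4,1)X 1/4
(4,3)X 0/3
Sum over 19 residents: 2/2 + 2/3 + 1/2 + 3/4 + 2/5 + 1/3 + 2/4 + 1/7 + 4/6 + 1/7 + 2/4 + 2/5 + 4/7 + 3/7 + 4/6 + 2/4 + 1/3 + 1/4 + 0/3 = 919/105; mean = 919/105 ÷ 19 = 919/1995 = 0.460651… → 0.461.

0.461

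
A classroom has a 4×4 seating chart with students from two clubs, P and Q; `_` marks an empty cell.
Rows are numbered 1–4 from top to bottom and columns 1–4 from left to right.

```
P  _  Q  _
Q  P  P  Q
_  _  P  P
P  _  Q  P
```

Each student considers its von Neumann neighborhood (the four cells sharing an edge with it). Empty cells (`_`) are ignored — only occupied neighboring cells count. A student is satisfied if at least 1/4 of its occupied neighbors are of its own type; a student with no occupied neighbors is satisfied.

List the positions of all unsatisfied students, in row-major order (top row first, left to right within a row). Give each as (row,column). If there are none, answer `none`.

(1,1), (1,3), (2,1), (2,4), (4,3)

Row 1: (1,1)P 0/1 not · (1,3)Q 0/1 not
Row 2: (2,1)Q 0/2 not · (2,2)P 1/2 satisfied · (2,3)P 2/4 satisfied · (2,4)Q 0/2 not
Row 3: (3,3)P 2/3 satisfied · (3,4)P 2/3 satisfied
Row 4: (4,1)P 0/0 satisfied · (4,3)Q 0/2 not · (4,4)P 1/2 satisfied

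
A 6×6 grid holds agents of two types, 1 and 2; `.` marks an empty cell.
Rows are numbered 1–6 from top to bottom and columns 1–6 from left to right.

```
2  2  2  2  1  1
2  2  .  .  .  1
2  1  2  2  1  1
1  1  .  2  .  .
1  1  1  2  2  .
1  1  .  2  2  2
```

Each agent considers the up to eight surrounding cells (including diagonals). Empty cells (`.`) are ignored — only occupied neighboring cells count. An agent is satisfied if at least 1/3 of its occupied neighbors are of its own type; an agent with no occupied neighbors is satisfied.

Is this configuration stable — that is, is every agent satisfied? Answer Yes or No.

Yes

(1,1)2 3/3 ✓
(1,2)2 4/4 ✓
(1,3)2 3/3 ✓
(1,4)2 1/2 ✓
(1,5)1 2/3 ✓
(1,6)1 2/2 ✓
(2,1)2 4/5 ✓
(2,2)2 6/7 ✓
(2,6)1 4/4 ✓
(3,1)2 2/5 ✓
(3,2)1 2/6 ✓
(3,3)2 3/5 ✓
(3,4)2 2/3 ✓
(3,5)1 2/4 ✓
(3,6)1 2/2 ✓
(4,1)1 4/5 ✓
(4,2)1 5/7 ✓
(4,4)2 4/6 ✓
(5,1)1 5/5 ✓
(5,2)1 6/6 ✓
(5,3)1 3/6 ✓
(5,4)2 4/5 ✓
(5,5)2 5/5 ✓
(6,1)1 3/3 ✓
(6,2)1 4/4 ✓
(6,4)2 3/4 ✓
(6,5)2 4/4 ✓
(6,6)2 2/2 ✓
All meet the threshold, so the configuration is stable.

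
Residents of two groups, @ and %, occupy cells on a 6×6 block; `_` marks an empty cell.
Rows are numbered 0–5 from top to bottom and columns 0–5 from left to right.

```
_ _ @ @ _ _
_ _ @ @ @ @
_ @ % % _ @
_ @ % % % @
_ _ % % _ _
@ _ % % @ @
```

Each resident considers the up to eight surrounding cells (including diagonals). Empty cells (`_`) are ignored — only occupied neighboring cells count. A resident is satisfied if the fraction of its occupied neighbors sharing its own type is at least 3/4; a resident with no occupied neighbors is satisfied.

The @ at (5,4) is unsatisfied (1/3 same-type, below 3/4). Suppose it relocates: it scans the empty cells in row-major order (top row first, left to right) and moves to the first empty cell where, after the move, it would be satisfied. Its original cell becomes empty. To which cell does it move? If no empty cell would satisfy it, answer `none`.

Vacating (5,4). Empty cells in order:
  (0,0): 0/0 same-type → satisfied — stop here.

(0,0)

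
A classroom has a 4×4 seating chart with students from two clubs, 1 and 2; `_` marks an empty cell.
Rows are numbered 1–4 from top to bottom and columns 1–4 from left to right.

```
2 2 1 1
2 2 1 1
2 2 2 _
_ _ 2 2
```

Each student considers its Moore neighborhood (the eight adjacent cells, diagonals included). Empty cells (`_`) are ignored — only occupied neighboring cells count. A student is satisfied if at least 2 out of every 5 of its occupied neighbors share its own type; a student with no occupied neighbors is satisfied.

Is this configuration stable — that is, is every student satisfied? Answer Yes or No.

(1,1)2 3/3 ✓
(1,2)2 3/5 ✓
(1,3)1 3/5 ✓
(1,4)1 3/3 ✓
(2,1)2 5/5 ✓
(2,2)2 6/8 ✓
(2,3)1 3/7 ✓
(2,4)1 3/4 ✓
(3,1)2 3/3 ✓
(3,2)2 5/6 ✓
(3,3)2 4/6 ✓
(4,3)2 3/3 ✓
(4,4)2 2/2 ✓
All meet the threshold, so the configuration is stable.

Yes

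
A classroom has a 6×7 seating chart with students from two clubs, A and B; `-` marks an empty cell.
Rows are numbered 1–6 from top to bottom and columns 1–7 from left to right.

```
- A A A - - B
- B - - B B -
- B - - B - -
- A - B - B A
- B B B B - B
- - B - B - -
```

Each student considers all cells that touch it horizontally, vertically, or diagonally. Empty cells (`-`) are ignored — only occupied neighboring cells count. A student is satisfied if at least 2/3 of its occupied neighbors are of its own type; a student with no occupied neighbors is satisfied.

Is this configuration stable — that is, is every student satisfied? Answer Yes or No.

Row 1: (1,2)A 1/2 not · (1,3)A 2/3 satisfied · (1,4)A 1/2 not · (1,7)B 1/1 satisfied
Row 2: (2,2)B 1/3 not · (2,5)B 2/3 satisfied · (2,6)B 3/3 satisfied
Row 3: (3,2)B 1/2 not · (3,5)B 4/4 satisfied
Row 4: (4,2)A 0/3 not · (4,4)B 4/4 satisfied · (4,6)B 3/4 satisfied · (4,7)A 0/2 not
Row 5: (5,2)B 2/3 satisfied · (5,3)B 4/5 satisfied · (5,4)B 5/5 satisfied · (5,5)B 4/4 satisfied · (5,7)B 1/2 not
Row 6: (6,3)B 3/3 satisfied · (6,5)B 2/2 satisfied
For instance (1,2) has only 1/2 same-type neighbors, below 2/3.

No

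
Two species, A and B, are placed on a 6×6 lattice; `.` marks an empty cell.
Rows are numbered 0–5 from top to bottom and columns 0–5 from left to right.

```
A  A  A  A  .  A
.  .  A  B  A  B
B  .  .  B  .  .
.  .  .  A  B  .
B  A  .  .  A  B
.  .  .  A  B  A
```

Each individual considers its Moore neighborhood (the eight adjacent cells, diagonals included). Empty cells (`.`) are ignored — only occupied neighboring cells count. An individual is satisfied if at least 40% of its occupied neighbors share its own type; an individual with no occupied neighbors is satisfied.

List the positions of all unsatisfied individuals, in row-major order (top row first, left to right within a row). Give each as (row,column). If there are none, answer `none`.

(1,3), (1,5), (3,3), (4,0), (4,1), (5,4), (5,5)

(0,0)A 1/1 ok
(0,1)A 3/3 ok
(0,2)A 3/4 ok
(0,3)A 3/4 ok
(0,5)A 1/2 ok
(1,2)A 3/5 ok
(1,3)B 1/5 unhappy
(1,4)A 2/5 ok
(1,5)B 0/2 unhappy
(2,0)B 0/0 ok
(2,3)B 2/5 ok
(3,3)A 1/3 unhappy
(3,4)B 2/4 ok
(4,0)B 0/1 unhappy
(4,1)A 0/1 unhappy
(4,4)A 3/6 ok
(4,5)B 2/4 ok
(5,3)A 1/2 ok
(5,4)B 1/4 unhappy
(5,5)A 1/3 unhappy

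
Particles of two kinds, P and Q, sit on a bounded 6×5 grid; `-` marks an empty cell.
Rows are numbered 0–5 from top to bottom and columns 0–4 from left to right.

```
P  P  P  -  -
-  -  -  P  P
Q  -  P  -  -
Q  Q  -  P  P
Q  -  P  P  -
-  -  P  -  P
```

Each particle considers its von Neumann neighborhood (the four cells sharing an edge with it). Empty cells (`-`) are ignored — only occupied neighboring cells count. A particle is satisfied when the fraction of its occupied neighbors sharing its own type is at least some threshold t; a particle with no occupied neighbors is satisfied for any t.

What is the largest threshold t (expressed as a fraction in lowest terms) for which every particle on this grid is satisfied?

Row 0: (0,0)P 1/1 · (0,1)P 2/2 · (0,2)P 1/1
Row 1: (1,3)P 1/1 · (1,4)P 1/1
Row 2: (2,0)Q 1/1 · (2,2)P — no occupied neighbors
Row 3: (3,0)Q 3/3 · (3,1)Q 1/1 · (3,3)P 2/2 · (3,4)P 1/1
Row 4: (4,0)Q 1/1 · (4,2)P 2/2 · (4,3)P 2/2
Row 5: (5,2)P 1/1 · (5,4)P — no occupied neighbors
The smallest same-type fraction is 1/1 at (0,0), which reduces to 1/1. Any threshold above that leaves this particle unsatisfied.

1/1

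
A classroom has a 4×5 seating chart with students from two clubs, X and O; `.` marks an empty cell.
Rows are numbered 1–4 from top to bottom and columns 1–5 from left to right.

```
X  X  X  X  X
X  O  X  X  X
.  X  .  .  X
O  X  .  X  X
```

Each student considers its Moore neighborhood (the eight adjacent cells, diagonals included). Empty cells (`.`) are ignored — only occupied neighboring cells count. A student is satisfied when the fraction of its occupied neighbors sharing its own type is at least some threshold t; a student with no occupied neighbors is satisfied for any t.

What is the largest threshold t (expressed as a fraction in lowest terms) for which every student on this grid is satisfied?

Row 1: (1,1)X 2/3 · (1,2)X 4/5 · (1,3)X 4/5 · (1,4)X 5/5 · (1,5)X 3/3
Row 2: (2,1)X 3/4 · (2,2)O 0/6 · (2,3)X 5/6 · (2,4)X 6/6 · (2,5)X 4/4
Row 3: (3,2)X 3/5 · (3,5)X 4/4
Row 4: (4,1)O 0/2 · (4,2)X 1/2 · (4,4)X 2/2 · (4,5)X 2/2
The smallest same-type fraction is 0/6 at (2,2), which reduces to 0/1. Any threshold above that leaves this student unsatisfied.

0/1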